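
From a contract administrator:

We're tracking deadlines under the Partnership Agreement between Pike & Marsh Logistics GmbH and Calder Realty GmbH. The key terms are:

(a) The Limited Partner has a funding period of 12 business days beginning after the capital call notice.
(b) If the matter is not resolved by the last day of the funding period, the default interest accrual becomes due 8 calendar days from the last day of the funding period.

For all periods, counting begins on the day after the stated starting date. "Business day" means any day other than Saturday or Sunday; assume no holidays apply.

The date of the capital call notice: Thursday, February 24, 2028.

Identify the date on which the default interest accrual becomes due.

March 21, 2028

From Thursday, February 24, 2028, 12 business days (Feb 25, Feb 28, Feb 29, Mar 1, …, Mar 9, Mar 10, Mar 13, skipping weekends) brings us to Monday, March 13, 2028, which is the last day of the funding period.
The date on which the default interest accrual becomes due: March 13, 2028 + 8 days = March 21, 2028.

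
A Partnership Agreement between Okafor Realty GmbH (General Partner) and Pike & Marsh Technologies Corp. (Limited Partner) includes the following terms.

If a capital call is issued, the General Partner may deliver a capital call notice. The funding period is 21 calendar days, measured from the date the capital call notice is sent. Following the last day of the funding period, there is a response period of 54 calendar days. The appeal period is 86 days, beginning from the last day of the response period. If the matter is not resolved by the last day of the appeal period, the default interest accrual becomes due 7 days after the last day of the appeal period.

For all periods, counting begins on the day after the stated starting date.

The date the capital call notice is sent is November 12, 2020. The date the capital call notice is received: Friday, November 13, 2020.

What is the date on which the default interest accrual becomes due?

April 29, 2021

Adding 21 calendar days to November 12, 2020 gives December 3, 2020, which is the last day of the funding period.
The last day of the response period: 54 calendar days after December 3, 2020 is January 26, 2021.
The last day of the appeal period: January 26, 2021 + 86 days = April 22, 2021.
Adding 7 calendar days to April 22, 2021 gives April 29, 2021, which is the date on which the default interest accrual becomes due.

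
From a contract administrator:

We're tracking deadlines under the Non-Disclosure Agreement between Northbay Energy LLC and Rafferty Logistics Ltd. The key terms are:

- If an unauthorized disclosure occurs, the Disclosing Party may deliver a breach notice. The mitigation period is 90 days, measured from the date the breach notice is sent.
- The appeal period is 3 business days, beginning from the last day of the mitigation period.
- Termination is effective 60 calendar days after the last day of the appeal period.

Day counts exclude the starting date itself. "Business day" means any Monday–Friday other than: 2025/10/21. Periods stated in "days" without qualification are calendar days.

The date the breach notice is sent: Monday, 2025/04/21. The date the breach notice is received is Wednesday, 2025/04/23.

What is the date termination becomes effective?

Adding 90 calendar days to 2025/04/21 gives 2025/07/20, which is the last day of the mitigation period.
The last day of the appeal period: 3 business days after Sunday, 2025/07/20, skipping weekends — Jul 21, Jul 22, Jul 23 — lands on Wednesday, 2025/07/23.
The date termination becomes effective: 60 calendar days after 2025/07/23 is 2025/09/21.

2025/09/21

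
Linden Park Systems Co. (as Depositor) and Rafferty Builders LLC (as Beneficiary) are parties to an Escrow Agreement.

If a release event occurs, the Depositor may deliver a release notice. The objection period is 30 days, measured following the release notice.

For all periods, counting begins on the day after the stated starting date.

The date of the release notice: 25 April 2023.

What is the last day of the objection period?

25 May 2023

Adding 30 calendar days to 25 April 2023 gives 25 May 2023, which is the last day of the objection period.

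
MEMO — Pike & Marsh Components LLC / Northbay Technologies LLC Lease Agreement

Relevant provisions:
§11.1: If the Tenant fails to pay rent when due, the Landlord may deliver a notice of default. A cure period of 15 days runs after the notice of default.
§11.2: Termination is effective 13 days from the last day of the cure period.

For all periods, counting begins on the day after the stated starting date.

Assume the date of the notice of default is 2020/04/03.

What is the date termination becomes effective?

The last day of the cure period: 15 calendar days after 2020/04/03 is 2020/04/18.
The date termination becomes effective: 2020/04/18 + 13 days = 2020/05/01.

2020/05/01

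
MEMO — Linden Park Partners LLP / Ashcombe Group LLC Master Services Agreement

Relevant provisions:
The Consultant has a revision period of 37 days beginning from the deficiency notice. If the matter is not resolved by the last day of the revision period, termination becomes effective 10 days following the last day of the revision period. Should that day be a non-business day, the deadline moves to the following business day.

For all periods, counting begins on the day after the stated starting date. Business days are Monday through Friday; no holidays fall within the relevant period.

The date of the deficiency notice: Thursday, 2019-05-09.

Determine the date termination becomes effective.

Adding 37 calendar days to 2019-05-09 gives 2019-06-15, which is the last day of the revision period.
The date termination becomes effective: 2019-06-15 + 10 days = 2019-06-25. 2019-06-25 is a Tuesday, so no roll-forward applies.

2019-06-25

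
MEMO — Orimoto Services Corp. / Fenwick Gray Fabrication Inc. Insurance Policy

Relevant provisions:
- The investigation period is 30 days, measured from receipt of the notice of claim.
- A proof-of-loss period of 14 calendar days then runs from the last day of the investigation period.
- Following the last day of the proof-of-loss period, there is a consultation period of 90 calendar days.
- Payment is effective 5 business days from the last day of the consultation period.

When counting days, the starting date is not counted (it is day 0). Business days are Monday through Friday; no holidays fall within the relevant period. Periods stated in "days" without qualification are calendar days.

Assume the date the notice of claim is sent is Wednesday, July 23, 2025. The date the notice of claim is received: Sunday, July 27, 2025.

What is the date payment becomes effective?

The last day of the investigation period: 30 calendar days after July 27, 2025 is August 26, 2025.
Adding 14 calendar days to August 26, 2025 gives September 9, 2025, which is the last day of the proof-of-loss period.
The last day of the consultation period: 90 calendar days after September 9, 2025 is December 8, 2025.
From Monday, December 8, 2025, 5 business days (Dec 9, Dec 10, Dec 11, Dec 12, Dec 15, skipping weekends) brings us to Monday, December 15, 2025, which is the date payment becomes effective.

December 15, 2025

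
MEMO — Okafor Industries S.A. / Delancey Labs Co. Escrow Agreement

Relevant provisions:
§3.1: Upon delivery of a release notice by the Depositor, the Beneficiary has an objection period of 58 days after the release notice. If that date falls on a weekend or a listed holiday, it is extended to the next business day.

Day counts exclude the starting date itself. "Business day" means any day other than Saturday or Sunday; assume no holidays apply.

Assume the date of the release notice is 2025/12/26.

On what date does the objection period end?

Adding 58 calendar days to 2025/12/26 gives 2026/02/22, which is the last day of the objection period. That falls on a Sunday, so it rolls to the next business day, Monday, 2026/02/23.

2026/02/23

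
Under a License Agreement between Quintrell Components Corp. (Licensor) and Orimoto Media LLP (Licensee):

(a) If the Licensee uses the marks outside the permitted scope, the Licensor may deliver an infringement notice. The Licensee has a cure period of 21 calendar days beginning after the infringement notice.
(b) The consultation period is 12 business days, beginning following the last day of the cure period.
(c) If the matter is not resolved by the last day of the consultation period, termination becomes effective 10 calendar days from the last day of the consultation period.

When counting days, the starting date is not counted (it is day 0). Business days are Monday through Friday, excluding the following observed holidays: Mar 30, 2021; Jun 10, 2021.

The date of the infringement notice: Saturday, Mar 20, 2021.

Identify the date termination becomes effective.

May 7, 2021

The last day of the cure period: Mar 20, 2021 + 21 days = Apr 10, 2021.
The last day of the consultation period: 12 business days after Saturday, Apr 10, 2021, skipping weekends — Apr 12, Apr 13, Apr 14, Apr 15, …, Apr 23, Apr 26, Apr 27 — lands on Tuesday, Apr 27, 2021.
Adding 10 calendar days to Apr 27, 2021 gives May 7, 2021, which is the date termination becomes effective.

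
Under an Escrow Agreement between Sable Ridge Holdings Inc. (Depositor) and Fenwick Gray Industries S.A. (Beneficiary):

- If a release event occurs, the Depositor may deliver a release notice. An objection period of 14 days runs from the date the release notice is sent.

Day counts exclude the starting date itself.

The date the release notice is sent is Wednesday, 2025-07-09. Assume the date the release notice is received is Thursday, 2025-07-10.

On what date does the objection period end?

2025-07-23

The last day of the objection period: 2025-07-09 + 14 days = 2025-07-23.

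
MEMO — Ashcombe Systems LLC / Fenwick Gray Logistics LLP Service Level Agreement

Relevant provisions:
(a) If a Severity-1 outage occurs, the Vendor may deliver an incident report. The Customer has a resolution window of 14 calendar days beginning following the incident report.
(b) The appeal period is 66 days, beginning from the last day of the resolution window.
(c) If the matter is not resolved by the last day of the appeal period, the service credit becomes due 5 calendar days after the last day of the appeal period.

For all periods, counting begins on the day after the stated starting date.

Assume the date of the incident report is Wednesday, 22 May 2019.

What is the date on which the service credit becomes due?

The last day of the resolution window: 14 calendar days after 22 May 2019 is 5 June 2019.
The last day of the appeal period: 66 calendar days after 5 June 2019 is 10 August 2019.
Adding 5 calendar days to 10 August 2019 gives 15 August 2019, which is the date on which the service credit becomes due.

15 August 2019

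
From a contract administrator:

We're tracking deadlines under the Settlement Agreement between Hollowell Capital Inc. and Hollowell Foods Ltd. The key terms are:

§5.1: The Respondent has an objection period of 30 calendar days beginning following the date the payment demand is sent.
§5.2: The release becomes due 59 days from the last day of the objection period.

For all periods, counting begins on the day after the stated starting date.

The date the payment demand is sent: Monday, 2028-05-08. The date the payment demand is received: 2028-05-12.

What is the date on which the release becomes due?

Adding 30 calendar days to 2028-05-08 gives 2028-06-07, which is the last day of the objection period.
Adding 59 calendar days to 2028-06-07 gives 2028-08-05, which is the date on which the release becomes due.

2028-08-05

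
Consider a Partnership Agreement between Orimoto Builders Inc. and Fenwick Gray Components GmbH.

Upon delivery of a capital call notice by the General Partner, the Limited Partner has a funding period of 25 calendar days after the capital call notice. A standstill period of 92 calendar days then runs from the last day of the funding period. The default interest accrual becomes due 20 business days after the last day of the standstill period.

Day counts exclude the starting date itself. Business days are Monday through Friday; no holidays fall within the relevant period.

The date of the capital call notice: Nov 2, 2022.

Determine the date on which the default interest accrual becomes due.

The last day of the funding period: Nov 2, 2022 + 25 days = Nov 27, 2022.
The last day of the standstill period: 92 calendar days after Nov 27, 2022 is Feb 27, 2023.
The date on which the default interest accrual becomes due: 20 business days after Monday, Feb 27, 2023, skipping weekends — Feb 28, Mar 1, Mar 2, Mar 3, …, Mar 23, Mar 24, Mar 27 — lands on Monday, Mar 27, 2023.

Mar 27, 2023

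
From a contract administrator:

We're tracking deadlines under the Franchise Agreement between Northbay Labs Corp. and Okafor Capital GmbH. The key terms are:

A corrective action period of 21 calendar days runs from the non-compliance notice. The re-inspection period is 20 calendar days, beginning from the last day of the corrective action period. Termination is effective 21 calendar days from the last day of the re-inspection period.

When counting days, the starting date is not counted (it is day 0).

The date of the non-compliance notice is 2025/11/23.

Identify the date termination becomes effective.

Adding 21 calendar days to 2025/11/23 gives 2025/12/14, which is the last day of the corrective action period.
The last day of the re-inspection period: 20 calendar days after 2025/12/14 is 2026/01/03.
The date termination becomes effective: 2026/01/03 + 21 days = 2026/01/24.

2026/01/24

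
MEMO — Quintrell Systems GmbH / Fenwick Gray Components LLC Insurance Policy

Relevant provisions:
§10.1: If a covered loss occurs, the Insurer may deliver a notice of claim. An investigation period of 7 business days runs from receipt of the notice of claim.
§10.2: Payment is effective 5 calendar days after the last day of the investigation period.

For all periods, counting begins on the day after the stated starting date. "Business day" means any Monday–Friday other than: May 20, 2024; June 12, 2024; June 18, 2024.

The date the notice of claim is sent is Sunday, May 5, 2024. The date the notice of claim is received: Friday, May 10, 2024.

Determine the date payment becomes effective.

May 27, 2024

From Friday, May 10, 2024, 7 business days (May 13, May 14, May 15, May 16, May 17, May 21, May 22, skipping weekends and the listed holiday on May 20) brings us to Wednesday, May 22, 2024, which is the last day of the investigation period.
Adding 5 calendar days to May 22, 2024 gives May 27, 2024, which is the date payment becomes effective.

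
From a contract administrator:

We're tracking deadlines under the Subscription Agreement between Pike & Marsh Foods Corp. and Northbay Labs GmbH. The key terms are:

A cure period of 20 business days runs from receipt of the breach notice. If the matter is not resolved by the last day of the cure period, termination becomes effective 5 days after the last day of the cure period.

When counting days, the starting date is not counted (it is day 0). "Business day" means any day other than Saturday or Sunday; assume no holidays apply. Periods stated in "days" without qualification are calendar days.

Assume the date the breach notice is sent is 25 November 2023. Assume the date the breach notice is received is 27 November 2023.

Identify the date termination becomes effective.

30 December 2023

The last day of the cure period: counting 20 business days from Monday, 27 November 2023 (Nov 28, Nov 29, Nov 30, Dec 1, …, Dec 21, Dec 22, Dec 25, skipping weekends) reaches Monday, 25 December 2023.
The date termination becomes effective: 25 December 2023 + 5 days = 30 December 2023.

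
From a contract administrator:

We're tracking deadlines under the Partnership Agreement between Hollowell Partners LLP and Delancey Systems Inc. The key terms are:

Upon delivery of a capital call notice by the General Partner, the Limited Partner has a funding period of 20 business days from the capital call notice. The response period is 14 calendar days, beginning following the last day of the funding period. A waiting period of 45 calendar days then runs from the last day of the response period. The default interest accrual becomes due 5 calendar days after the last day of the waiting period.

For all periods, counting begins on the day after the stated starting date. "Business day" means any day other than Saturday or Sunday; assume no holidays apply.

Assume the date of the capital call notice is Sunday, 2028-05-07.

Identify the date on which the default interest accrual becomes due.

The last day of the funding period: counting 20 business days from Sunday, 2028-05-07 (May 8, May 9, May 10, May 11, …, May 31, Jun 1, Jun 2, skipping weekends) reaches Friday, 2028-06-02.
Adding 14 calendar days to 2028-06-02 gives 2028-06-16, which is the last day of the response period.
The last day of the waiting period: 2028-06-16 + 45 days = 2028-07-31.
The date on which the default interest accrual becomes due: 2028-07-31 + 5 days = 2028-08-05.

2028-08-05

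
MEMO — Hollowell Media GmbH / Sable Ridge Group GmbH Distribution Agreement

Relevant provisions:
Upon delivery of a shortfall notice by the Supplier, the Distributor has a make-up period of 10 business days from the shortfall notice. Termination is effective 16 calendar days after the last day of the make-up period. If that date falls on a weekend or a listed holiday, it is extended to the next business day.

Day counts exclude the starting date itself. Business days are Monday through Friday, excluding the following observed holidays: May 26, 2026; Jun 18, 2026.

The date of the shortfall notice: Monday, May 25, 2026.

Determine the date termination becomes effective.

The last day of the make-up period: 10 business days after Monday, May 25, 2026, skipping weekends and the listed holiday on May 26 — May 27, May 28, May 29, Jun 1, Jun 2, Jun 3, Jun 4, Jun 5, Jun 8, Jun 9 — lands on Tuesday, Jun 9, 2026.
The date termination becomes effective: Jun 9, 2026 + 16 days = Jun 25, 2026. Jun 25, 2026 is a Thursday and is not a listed holiday, so no roll-forward applies.

Jun 25, 2026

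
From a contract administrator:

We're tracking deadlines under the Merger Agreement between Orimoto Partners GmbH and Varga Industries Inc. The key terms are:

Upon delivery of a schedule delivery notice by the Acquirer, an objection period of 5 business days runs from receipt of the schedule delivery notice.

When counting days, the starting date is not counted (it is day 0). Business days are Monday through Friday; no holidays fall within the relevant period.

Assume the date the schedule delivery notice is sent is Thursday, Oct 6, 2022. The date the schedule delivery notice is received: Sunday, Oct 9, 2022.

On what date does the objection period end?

Oct 14, 2022

From Sunday, Oct 9, 2022, 5 business days (Oct 10, Oct 11, Oct 12, Oct 13, Oct 14, skipping weekends) brings us to Friday, Oct 14, 2022, which is the last day of the objection period.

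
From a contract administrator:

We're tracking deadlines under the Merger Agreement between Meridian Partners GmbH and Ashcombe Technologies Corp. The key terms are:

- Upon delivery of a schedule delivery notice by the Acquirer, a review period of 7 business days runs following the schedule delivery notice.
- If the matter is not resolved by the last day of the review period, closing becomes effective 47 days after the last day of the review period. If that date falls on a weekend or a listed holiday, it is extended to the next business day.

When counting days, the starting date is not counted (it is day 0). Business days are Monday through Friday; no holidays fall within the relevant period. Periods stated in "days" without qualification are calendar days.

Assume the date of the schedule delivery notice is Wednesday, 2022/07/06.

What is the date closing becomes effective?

The last day of the review period: counting 7 business days from Wednesday, 2022/07/06 (Jul 7, Jul 8, Jul 11, Jul 12, Jul 13, Jul 14, Jul 15, skipping weekends) reaches Friday, 2022/07/15.
The date closing becomes effective: 2022/07/15 + 47 days = 2022/08/31. 2022/08/31 is a Wednesday, so no roll-forward applies.

2022/08/31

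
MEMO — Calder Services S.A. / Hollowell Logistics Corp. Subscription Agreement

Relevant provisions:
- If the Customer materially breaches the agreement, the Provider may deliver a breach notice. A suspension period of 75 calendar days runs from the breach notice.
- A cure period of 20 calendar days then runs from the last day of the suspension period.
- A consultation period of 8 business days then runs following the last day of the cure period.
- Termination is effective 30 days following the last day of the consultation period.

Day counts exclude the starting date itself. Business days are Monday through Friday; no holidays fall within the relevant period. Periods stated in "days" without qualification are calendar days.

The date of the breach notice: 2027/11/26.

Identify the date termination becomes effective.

2028/04/09

The last day of the suspension period: 75 calendar days after 2027/11/26 is 2028/02/09.
The last day of the cure period: 20 calendar days after 2028/02/09 is 2028/02/29.
From Tuesday, 2028/02/29, 8 business days (Mar 1, Mar 2, Mar 3, Mar 6, Mar 7, Mar 8, Mar 9, Mar 10, skipping weekends) brings us to Friday, 2028/03/10, which is the last day of the consultation period.
The date termination becomes effective: 30 calendar days after 2028/03/10 is 2028/04/09.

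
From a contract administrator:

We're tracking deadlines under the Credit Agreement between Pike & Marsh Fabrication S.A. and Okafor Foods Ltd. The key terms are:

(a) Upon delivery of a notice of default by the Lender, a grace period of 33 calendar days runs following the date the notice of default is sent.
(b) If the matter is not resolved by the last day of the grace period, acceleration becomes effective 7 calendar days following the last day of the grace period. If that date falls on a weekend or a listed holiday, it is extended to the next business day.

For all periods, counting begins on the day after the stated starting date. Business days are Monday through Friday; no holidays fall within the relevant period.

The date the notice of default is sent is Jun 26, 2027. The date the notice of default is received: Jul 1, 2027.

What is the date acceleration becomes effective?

Aug 5, 2027

Adding 33 calendar days to Jun 26, 2027 gives Jul 29, 2027, which is the last day of the grace period.
The date acceleration becomes effective: 7 calendar days after Jul 29, 2027 is Aug 5, 2027. Aug 5, 2027 is a Thursday, so no roll-forward applies.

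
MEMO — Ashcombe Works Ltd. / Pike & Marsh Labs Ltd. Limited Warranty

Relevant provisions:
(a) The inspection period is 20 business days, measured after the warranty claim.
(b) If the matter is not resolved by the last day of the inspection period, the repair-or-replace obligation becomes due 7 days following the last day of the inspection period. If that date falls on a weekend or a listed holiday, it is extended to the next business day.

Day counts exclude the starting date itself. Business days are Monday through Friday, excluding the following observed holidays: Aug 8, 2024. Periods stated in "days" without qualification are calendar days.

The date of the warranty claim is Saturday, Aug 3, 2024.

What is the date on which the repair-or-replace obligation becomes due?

The last day of the inspection period: counting 20 business days from Saturday, Aug 3, 2024 (Aug 5, Aug 6, Aug 7, Aug 9, …, Aug 29, Aug 30, Sep 2, skipping weekends and the listed holiday on Aug 8) reaches Monday, Sep 2, 2024.
The date on which the repair-or-replace obligation becomes due: Sep 2, 2024 + 7 days = Sep 9, 2024. Sep 9, 2024 is a Monday and is not a listed holiday, so no roll-forward applies.

Sep 9, 2024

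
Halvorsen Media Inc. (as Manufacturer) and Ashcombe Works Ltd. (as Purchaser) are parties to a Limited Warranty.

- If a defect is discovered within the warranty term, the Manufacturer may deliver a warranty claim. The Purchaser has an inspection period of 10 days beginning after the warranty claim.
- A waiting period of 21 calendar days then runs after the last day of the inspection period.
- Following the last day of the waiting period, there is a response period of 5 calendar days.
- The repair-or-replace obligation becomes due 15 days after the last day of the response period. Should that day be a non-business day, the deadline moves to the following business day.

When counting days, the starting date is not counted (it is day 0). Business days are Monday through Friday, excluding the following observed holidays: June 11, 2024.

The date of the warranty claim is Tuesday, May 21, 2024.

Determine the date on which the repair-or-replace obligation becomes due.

July 11, 2024

Adding 10 calendar days to May 21, 2024 gives May 31, 2024, which is the last day of the inspection period.
The last day of the waiting period: 21 calendar days after May 31, 2024 is June 21, 2024.
Adding 5 calendar days to June 21, 2024 gives June 26, 2024, which is the last day of the response period.
Adding 15 calendar days to June 26, 2024 gives July 11, 2024, which is the date on which the repair-or-replace obligation becomes due. July 11, 2024 is a Thursday and is not a listed holiday, so no roll-forward applies.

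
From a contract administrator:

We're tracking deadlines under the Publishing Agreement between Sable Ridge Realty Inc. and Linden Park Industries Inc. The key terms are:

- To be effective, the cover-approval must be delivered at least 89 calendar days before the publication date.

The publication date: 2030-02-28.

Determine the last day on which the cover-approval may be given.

Counting back 89 calendar days from 2030-02-28 gives 2029-12-01.

2029-12-01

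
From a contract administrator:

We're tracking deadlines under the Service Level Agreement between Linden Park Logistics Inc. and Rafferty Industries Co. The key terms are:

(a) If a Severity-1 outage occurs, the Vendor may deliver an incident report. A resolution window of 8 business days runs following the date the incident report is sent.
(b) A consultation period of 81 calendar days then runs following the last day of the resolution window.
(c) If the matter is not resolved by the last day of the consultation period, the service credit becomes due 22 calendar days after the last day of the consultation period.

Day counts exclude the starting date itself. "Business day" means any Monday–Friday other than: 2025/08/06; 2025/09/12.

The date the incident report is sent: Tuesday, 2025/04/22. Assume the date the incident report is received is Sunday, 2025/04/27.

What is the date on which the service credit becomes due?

The last day of the resolution window: 8 business days after Tuesday, 2025/04/22, skipping weekends — Apr 23, Apr 24, Apr 25, Apr 28, Apr 29, Apr 30, May 1, May 2 — lands on Friday, 2025/05/02.
The last day of the consultation period: 81 calendar days after 2025/05/02 is 2025/07/22.
Adding 22 calendar days to 2025/07/22 gives 2025/08/13, which is the date on which the service credit becomes due.

2025/08/13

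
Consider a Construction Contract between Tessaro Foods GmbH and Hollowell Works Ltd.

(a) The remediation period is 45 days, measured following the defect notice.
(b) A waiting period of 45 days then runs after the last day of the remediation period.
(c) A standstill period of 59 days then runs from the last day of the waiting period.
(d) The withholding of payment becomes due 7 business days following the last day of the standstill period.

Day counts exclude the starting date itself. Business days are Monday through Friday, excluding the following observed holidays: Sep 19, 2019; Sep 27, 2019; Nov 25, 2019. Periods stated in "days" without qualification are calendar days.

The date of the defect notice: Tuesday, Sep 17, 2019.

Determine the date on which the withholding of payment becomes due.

Feb 24, 2020

The last day of the remediation period: Sep 17, 2019 + 45 days = Nov 1, 2019.
Adding 45 calendar days to Nov 1, 2019 gives Dec 16, 2019, which is the last day of the waiting period.
Adding 59 calendar days to Dec 16, 2019 gives Feb 13, 2020, which is the last day of the standstill period.
The date on which the withholding of payment becomes due: counting 7 business days from Thursday, Feb 13, 2020 (Feb 14, Feb 17, Feb 18, Feb 19, Feb 20, Feb 21, Feb 24, skipping weekends) reaches Monday, Feb 24, 2020.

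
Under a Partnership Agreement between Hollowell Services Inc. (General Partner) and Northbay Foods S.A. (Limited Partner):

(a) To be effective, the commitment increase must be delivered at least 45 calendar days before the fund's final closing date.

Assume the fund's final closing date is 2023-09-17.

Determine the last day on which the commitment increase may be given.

2023-08-03

2023-09-17 minus 45 days is 2023-08-03.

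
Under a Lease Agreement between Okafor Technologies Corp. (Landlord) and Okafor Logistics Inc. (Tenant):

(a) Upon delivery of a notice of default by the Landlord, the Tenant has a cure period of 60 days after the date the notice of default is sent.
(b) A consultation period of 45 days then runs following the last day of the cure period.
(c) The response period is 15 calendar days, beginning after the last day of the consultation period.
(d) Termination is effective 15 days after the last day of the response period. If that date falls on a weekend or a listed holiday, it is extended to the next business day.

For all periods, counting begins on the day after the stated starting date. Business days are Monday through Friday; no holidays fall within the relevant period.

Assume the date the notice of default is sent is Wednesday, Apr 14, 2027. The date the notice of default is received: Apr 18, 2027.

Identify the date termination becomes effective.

Adding 60 calendar days to Apr 14, 2027 gives Jun 13, 2027, which is the last day of the cure period.
The last day of the consultation period: 45 calendar days after Jun 13, 2027 is Jul 28, 2027.
The last day of the response period: Jul 28, 2027 + 15 days = Aug 12, 2027.
Adding 15 calendar days to Aug 12, 2027 gives Aug 27, 2027, which is the date termination becomes effective. Aug 27, 2027 is a Friday, so no roll-forward applies.

Aug 27, 2027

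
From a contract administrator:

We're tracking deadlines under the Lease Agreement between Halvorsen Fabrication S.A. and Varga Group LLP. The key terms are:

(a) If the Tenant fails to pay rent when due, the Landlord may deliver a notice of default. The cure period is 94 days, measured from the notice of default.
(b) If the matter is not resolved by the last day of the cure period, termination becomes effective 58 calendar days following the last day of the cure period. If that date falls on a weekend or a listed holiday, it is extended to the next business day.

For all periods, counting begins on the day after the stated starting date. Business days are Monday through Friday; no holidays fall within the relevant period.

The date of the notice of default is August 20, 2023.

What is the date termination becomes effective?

The last day of the cure period: August 20, 2023 + 94 days = November 22, 2023.
The date termination becomes effective: November 22, 2023 + 58 days = January 19, 2024. January 19, 2024 is a Friday, so no roll-forward applies.

January 19, 2024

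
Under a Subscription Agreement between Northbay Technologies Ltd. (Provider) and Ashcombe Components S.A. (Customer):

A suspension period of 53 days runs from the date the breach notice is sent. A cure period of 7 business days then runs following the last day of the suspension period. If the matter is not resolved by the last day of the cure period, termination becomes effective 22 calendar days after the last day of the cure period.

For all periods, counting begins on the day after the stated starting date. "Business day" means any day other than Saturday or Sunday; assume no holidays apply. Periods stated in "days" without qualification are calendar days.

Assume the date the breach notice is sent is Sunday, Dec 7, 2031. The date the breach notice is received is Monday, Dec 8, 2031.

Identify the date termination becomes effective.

Mar 2, 2032

The last day of the suspension period: Dec 7, 2031 + 53 days = Jan 29, 2032.
The last day of the cure period: 7 business days after Thursday, Jan 29, 2032, skipping weekends — Jan 30, Feb 2, Feb 3, Feb 4, Feb 5, Feb 6, Feb 9 — lands on Monday, Feb 9, 2032.
The date termination becomes effective: Feb 9, 2032 + 22 days = Mar 2, 2032.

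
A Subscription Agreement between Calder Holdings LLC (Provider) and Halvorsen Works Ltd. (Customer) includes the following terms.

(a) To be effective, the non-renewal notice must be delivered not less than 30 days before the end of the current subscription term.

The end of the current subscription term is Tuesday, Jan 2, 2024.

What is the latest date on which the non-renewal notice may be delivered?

Dec 3, 2023

Counting back 30 calendar days from Jan 2, 2024 gives Dec 3, 2023.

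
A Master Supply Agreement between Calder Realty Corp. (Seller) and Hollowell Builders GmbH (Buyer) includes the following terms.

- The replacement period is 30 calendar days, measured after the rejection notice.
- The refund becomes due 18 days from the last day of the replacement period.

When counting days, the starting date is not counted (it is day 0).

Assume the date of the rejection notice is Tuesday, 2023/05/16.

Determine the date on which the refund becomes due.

Adding 30 calendar days to 2023/05/16 gives 2023/06/15, which is the last day of the replacement period.
Adding 18 calendar days to 2023/06/15 gives 2023/07/03, which is the date on which the refund becomes due.

2023/07/03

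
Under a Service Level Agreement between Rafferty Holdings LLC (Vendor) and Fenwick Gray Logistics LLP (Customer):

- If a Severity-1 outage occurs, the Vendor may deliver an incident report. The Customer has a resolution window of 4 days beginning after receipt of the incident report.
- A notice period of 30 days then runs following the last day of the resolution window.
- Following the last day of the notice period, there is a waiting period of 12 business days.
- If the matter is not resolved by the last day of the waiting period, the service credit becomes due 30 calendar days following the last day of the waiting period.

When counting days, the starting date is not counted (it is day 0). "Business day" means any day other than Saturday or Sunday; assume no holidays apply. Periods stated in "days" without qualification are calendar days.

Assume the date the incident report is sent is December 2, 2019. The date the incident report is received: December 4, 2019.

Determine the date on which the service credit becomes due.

The last day of the resolution window: 4 calendar days after December 4, 2019 is December 8, 2019.
The last day of the notice period: December 8, 2019 + 30 days = January 7, 2020.
The last day of the waiting period: counting 12 business days from Tuesday, January 7, 2020 (Jan 8, Jan 9, Jan 10, Jan 13, …, Jan 21, Jan 22, Jan 23, skipping weekends) reaches Thursday, January 23, 2020.
The date on which the service credit becomes due: January 23, 2020 + 30 days = February 22, 2020.

February 22, 2020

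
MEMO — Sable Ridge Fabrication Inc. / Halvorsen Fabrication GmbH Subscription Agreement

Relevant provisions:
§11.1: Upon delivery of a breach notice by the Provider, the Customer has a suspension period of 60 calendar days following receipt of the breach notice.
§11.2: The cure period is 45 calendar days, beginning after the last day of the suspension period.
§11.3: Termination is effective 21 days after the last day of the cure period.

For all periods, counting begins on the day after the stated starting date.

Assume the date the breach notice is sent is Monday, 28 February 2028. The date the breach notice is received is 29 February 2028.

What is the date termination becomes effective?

4 July 2028

The last day of the suspension period: 60 calendar days after 29 February 2028 is 29 April 2028.
The last day of the cure period: 29 April 2028 + 45 days = 13 June 2028.
The date termination becomes effective: 21 calendar days after 13 June 2028 is 4 July 2028.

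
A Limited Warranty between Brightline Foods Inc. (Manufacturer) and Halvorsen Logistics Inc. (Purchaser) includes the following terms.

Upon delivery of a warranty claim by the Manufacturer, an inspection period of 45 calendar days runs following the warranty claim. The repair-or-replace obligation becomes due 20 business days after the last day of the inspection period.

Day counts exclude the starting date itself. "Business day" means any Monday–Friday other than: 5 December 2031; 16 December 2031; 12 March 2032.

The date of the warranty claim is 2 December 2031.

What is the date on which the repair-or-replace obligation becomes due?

The last day of the inspection period: 2 December 2031 + 45 days = 16 January 2032.
The date on which the repair-or-replace obligation becomes due: 20 business days after Friday, 16 January 2032, skipping weekends — Jan 19, Jan 20, Jan 21, Jan 22, …, Feb 11, Feb 12, Feb 13 — lands on Friday, 13 February 2032.

13 February 2032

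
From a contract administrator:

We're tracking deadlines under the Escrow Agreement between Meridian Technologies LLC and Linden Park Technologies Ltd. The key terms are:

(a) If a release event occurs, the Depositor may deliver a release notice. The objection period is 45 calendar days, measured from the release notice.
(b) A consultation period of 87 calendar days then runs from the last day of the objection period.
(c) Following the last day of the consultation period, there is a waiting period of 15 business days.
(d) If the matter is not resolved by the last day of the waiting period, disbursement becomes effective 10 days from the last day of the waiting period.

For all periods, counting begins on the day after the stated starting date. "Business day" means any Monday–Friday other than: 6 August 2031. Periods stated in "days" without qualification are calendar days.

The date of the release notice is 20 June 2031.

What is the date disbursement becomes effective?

The last day of the objection period: 20 June 2031 + 45 days = 4 August 2031.
The last day of the consultation period: 4 August 2031 + 87 days = 30 October 2031.
The last day of the waiting period: 15 business days after Thursday, 30 October 2031, skipping weekends — Oct 31, Nov 3, Nov 4, Nov 5, …, Nov 18, Nov 19, Nov 20 — lands on Thursday, 20 November 2031.
The date disbursement becomes effective: 20 November 2031 + 10 days = 30 November 2031.

30 November 2031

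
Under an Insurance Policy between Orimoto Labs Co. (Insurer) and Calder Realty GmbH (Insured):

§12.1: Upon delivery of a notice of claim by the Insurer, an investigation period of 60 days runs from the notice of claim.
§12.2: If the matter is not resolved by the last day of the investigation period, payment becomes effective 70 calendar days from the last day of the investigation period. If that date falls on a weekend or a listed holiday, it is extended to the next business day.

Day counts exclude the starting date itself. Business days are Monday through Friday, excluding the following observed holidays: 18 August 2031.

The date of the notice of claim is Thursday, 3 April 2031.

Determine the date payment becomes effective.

11 August 2031

The last day of the investigation period: 60 calendar days after 3 April 2031 is 2 June 2031.
Adding 70 calendar days to 2 June 2031 gives 11 August 2031, which is the date payment becomes effective. 11 August 2031 is a Monday and is not a listed holiday, so no roll-forward applies.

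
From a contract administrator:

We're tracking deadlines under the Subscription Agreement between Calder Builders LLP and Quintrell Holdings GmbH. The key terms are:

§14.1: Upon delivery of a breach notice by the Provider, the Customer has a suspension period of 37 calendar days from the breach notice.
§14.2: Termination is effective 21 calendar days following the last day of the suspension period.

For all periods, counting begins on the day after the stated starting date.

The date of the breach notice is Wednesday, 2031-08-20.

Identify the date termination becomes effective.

Adding 37 calendar days to 2031-08-20 gives 2031-09-26, which is the last day of the suspension period.
Adding 21 calendar days to 2031-09-26 gives 2031-10-17, which is the date termination becomes effective.

2031-10-17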